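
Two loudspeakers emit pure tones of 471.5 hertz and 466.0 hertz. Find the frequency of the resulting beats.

5.5 Hz

f_beat = |f₁ − f₂|.
|471.5 − 466.0| = 5.5 Hz.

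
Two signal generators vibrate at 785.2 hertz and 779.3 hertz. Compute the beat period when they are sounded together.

f_beat = |785.2 − 779.3| = 5.9 Hz.
Beat period T = 1 / f_beat = 1 / 5.9 s.

0.169 s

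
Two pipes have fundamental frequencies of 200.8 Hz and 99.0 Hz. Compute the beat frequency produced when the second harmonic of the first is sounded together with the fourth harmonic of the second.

Second harmonic of the first: 2·200.8 = 401.6 Hz.
Fourth harmonic of the second: 4·99.0 = 396.0 Hz.
f_beat = |401.6 − 396.0| = 5.6 Hz.

5.6 Hz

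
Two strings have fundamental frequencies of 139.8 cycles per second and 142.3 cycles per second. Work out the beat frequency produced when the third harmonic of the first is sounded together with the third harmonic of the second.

Third harmonic of the first: 3·139.8 = 419.4 Hz.
Third harmonic of the second: 3·142.3 = 426.9 Hz.
f_beat = |419.4 − 426.9| = 7.5 Hz.

7.5 Hz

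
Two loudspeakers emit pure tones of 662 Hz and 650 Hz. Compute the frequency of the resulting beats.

The beat frequency equals the magnitude of the frequency difference.
|662 − 650| = 12 Hz.

12 Hz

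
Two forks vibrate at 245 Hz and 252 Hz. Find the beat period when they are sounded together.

0.143 s

f_beat = |245 − 252| = 7 Hz.
Beat period T = 1 / f_beat = 1 / 7 s.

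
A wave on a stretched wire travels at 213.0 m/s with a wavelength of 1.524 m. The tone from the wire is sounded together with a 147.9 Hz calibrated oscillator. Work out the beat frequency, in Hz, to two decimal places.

8.14 Hz

Source frequency f = v/λ = 213.0/1.524 = 139.7638 Hz.
f_beat = |139.7638 − 147.9| = 8.14 Hz.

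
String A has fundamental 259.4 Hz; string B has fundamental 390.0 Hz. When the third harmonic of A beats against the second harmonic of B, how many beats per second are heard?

Third harmonic of the first: 3·259.4 = 778.2 Hz.
Second harmonic of the second: 2·390.0 = 780.0 Hz.
f_beat = |778.2 − 780.0| = 1.8 Hz.

1.8 Hz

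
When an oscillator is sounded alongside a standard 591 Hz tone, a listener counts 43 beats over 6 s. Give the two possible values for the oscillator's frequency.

583.8333 Hz or 598.1667 Hz

Beat frequency = 43/6 = 7.1667 Hz.
|f − 591| = 7.1667, so f = 591 ± 7.1667.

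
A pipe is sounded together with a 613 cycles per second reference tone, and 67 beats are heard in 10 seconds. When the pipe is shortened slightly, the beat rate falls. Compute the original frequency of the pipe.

Beat frequency = 67/10 = 6.7 Hz.
|f − 613| = 6.7, so the pipe was at either 606.3 Hz or 619.7 Hz.
A shorter pipe has a higher fundamental; the adjustment raises the pipe's frequency.
The beat rate fell, so the adjustment moved the pipe toward 613 Hz — it must have started below the reference.

606.3 Hz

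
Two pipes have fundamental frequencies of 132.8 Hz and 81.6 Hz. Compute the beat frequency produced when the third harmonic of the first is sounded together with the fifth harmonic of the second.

Third harmonic of the first: 3·132.8 = 398.4 Hz.
Fifth harmonic of the second: 5·81.6 = 408.0 Hz.
f_beat = |398.4 − 408.0| = 9.6 Hz.

9.6 Hz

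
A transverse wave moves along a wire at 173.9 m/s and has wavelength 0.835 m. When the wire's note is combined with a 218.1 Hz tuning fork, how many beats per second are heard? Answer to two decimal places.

9.84 Hz

Source frequency f = v/λ = 173.9/0.835 = 208.2635 Hz.
f_beat = |208.2635 − 218.1| = 9.84 Hz.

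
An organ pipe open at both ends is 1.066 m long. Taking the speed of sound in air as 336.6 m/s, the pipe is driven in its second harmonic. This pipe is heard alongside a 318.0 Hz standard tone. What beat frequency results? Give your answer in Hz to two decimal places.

2.24 Hz

Open pipe: f_n = n·v/(2L) = 2·336.6/(2·1.066) = 315.7598 Hz.
f_beat = |315.7598 − 318.0| = 2.24 Hz.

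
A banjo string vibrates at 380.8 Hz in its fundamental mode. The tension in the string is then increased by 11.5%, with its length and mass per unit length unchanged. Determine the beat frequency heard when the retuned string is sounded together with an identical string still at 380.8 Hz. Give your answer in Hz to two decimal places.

21.30 Hz

For a string, f ∝ √T, so the new frequency is 380.8·√1.115 = 402.1003 Hz.
f_beat = |402.1003 − 380.8| = 21.30 Hz.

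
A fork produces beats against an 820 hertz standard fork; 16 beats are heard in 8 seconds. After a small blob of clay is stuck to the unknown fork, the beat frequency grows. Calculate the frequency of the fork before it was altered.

818 Hz

Beat frequency = 16/8 = 2 Hz.
|f − 820| = 2, so the fork was at either 818 Hz or 822 Hz.
Adding mass to a fork lowers its frequency; the adjustment lowers the fork's frequency.
The beat rate rose, so the adjustment moved the fork further from 820 Hz — it was already below the reference.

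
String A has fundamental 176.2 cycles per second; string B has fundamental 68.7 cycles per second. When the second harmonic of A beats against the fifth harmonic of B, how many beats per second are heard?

8.9 Hz

Second harmonic of the first: 2·176.2 = 352.4 Hz.
Fifth harmonic of the second: 5·68.7 = 343.5 Hz.
f_beat = |352.4 − 343.5| = 8.9 Hz.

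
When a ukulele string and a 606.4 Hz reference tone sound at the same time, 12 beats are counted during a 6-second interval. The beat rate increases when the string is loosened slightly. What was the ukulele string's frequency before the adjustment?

Beat frequency = 12/6 = 2 Hz.
|f − 606.4| = 2, so the ukulele string was at either 604.4 Hz or 608.4 Hz.
Reducing tension lowers a string's frequency; the adjustment lowers the ukulele string's frequency.
The beat rate rose, so the adjustment moved the ukulele string further from 606.4 Hz — it was already below the reference.

604.4 Hz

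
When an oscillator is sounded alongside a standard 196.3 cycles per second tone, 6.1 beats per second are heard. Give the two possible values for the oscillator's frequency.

190.2 Hz or 202.4 Hz

|f − 196.3| = 6.1, so f = 196.3 ± 6.1.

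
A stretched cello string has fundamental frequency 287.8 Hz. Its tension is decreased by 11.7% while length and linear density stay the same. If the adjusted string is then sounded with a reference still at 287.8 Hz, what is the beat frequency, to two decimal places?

For a string, f ∝ √T, so the new frequency is 287.8·√0.883 = 270.4401 Hz.
f_beat = |270.4401 − 287.8| = 17.36 Hz.

17.36 Hz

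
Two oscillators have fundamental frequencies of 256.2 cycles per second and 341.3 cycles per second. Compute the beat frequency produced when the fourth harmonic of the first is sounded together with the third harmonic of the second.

Fourth harmonic of the first: 4·256.2 = 1024.8 Hz.
Third harmonic of the second: 3·341.3 = 1023.9 Hz.
f_beat = |1024.8 − 1023.9| = 0.9 Hz.

0.9 Hz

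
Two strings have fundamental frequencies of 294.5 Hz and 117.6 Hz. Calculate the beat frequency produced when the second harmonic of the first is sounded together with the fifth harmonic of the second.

1.0 Hz

Second harmonic of the first: 2·294.5 = 589.0 Hz.
Fifth harmonic of the second: 5·117.6 = 588.0 Hz.
f_beat = |589.0 − 588.0| = 1.0 Hz.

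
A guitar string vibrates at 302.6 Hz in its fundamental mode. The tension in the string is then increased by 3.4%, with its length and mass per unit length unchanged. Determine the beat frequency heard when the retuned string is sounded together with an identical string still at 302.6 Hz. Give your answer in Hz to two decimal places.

For a string, f ∝ √T, so the new frequency is 302.6·√1.034 = 307.7012 Hz.
f_beat = |307.7012 − 302.6| = 5.10 Hz.

5.10 Hz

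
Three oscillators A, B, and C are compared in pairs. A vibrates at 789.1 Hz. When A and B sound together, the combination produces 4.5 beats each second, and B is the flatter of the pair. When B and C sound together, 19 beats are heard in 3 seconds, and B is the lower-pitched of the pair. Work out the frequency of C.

B is below A, so f_B = 789.1 − 4.5 = 784.6 Hz.
B–C: Beat frequency = 19/3 = 6.3333 Hz.
C is above B, so f_C = 784.6 + 6.3333 = 790.9333 Hz.

790.9333 Hz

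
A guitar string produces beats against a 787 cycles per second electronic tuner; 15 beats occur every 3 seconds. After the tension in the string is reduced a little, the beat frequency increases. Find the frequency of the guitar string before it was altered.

Beat frequency = 15/3 = 5 Hz.
|f − 787| = 5, so the guitar string was at either 782 Hz or 792 Hz.
Lower tension means lower frequency; the adjustment lowers the guitar string's frequency.
The beat rate rose, so the adjustment moved the guitar string further from 787 Hz — it was already below the reference.

782 Hz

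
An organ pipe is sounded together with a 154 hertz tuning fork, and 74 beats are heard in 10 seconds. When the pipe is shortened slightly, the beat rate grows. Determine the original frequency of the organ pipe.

161.4 Hz

Beat frequency = 74/10 = 7.4 Hz.
|f − 154| = 7.4, so the organ pipe was at either 146.6 Hz or 161.4 Hz.
A shorter pipe has a higher fundamental; the adjustment raises the organ pipe's frequency.
The beat rate rose, so the adjustment moved the organ pipe further from 154 Hz — it was already above the reference.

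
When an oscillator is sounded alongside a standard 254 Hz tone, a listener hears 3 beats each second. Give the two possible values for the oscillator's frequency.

|f − 254| = 3, so f = 254 ± 3.

251 Hz or 257 Hz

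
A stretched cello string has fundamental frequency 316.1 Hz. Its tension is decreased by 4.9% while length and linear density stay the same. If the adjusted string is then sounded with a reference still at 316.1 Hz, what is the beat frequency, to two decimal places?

7.84 Hz

For a string, f ∝ √T, so the new frequency is 316.1·√0.951 = 308.2583 Hz.
f_beat = |308.2583 − 316.1| = 7.84 Hz.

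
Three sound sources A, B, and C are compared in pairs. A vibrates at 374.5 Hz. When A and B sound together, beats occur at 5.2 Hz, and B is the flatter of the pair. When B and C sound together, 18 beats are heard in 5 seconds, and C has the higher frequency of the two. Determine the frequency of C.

372.9 Hz

B is below A, so f_B = 374.5 − 5.2 = 369.3 Hz.
B–C: Beat frequency = 18/5 = 3.6 Hz.
C is above B, so f_C = 369.3 + 3.6 = 372.9 Hz.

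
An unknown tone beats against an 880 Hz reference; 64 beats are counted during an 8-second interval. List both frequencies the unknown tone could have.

872 Hz or 888 Hz

Beat frequency = 64/8 = 8 Hz.
|f − 880| = 8, so f = 880 ± 8.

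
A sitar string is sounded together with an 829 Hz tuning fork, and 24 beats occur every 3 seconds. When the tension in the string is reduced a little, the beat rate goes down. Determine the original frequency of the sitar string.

837 Hz

Beat frequency = 24/3 = 8 Hz.
|f − 829| = 8, so the sitar string was at either 821 Hz or 837 Hz.
Lower tension means lower frequency; the adjustment lowers the sitar string's frequency.
The beat rate fell, so the adjustment moved the sitar string toward 829 Hz — it must have started above the reference.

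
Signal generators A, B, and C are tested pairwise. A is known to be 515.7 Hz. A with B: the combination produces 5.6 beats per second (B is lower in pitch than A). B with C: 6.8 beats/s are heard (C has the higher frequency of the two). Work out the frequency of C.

B is below A, so f_B = 515.7 − 5.6 = 510.1 Hz.
C is above B, so f_C = 510.1 + 6.8 = 516.9 Hz.

516.9 Hz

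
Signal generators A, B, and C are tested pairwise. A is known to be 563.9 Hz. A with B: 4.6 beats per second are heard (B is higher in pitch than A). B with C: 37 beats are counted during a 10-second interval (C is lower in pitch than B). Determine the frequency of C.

564.8 Hz

B is above A, so f_B = 563.9 + 4.6 = 568.5 Hz.
B–C: Beat frequency = 37/10 = 3.7 Hz.
C is below B, so f_C = 568.5 − 3.7 = 564.8 Hz.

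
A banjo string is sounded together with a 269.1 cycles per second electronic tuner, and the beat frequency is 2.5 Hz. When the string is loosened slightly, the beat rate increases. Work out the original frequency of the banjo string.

|f − 269.1| = 2.5, so the banjo string was at either 266.6 Hz or 271.6 Hz.
Reducing tension lowers a string's frequency; the adjustment lowers the banjo string's frequency.
The beat rate rose, so the adjustment moved the banjo string further from 269.1 Hz — it was already below the reference.

266.6 Hz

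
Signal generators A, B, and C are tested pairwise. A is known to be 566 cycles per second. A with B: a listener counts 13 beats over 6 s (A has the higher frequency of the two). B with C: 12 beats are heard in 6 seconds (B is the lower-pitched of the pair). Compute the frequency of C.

A–B: Beat frequency = 13/6 = 2.1667 Hz.
B is below A, so f_B = 566 − 2.1667 = 563.8333 Hz.
B–C: Beat frequency = 12/6 = 2 Hz.
C is above B, so f_C = 563.8333 + 2 = 565.8333 Hz.

565.8333 Hz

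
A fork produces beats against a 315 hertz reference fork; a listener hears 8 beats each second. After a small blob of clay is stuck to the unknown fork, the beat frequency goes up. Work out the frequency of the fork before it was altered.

307 Hz

|f − 315| = 8, so the fork was at either 307 Hz or 323 Hz.
Adding mass to a fork lowers its frequency; the adjustment lowers the fork's frequency.
The beat rate rose, so the adjustment moved the fork further from 315 Hz — it was already below the reference.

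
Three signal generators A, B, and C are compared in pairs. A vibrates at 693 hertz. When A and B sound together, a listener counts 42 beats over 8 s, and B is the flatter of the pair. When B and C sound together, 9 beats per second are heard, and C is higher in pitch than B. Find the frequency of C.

A–B: Beat frequency = 42/8 = 5.25 Hz.
B is below A, so f_B = 693 − 5.25 = 687.75 Hz.
C is above B, so f_C = 687.75 + 9 = 696.75 Hz.

696.75 Hz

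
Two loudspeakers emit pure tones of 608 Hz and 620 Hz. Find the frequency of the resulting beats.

12 Hz

The beat frequency equals the magnitude of the frequency difference.
|608 − 620| = 12 Hz.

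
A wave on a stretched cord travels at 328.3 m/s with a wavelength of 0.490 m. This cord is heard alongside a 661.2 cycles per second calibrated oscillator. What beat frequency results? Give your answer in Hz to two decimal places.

8.80 Hz

Source frequency f = v/λ = 328.3/0.490 = 670.0000 Hz.
f_beat = |670.0000 − 661.2| = 8.80 Hz.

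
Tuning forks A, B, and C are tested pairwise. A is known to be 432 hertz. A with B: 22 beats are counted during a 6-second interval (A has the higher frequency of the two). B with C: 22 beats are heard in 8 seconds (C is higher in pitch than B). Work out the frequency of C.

A–B: Beat frequency = 22/6 = 3.6667 Hz.
B is below A, so f_B = 432 − 3.6667 = 428.3333 Hz.
B–C: Beat frequency = 22/8 = 2.75 Hz.
C is above B, so f_C = 428.3333 + 2.75 = 431.0833 Hz.

431.0833 Hz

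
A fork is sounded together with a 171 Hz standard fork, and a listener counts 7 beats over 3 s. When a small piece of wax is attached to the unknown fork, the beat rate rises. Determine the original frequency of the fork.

Beat frequency = 7/3 = 2.3333 Hz.
|f − 171| = 2.3333, so the fork was at either 168.6667 Hz or 173.3333 Hz.
Loading a fork with wax lowers its frequency; the adjustment lowers the fork's frequency.
The beat rate rose, so the adjustment moved the fork further from 171 Hz — it was already below the reference.

168.6667 Hz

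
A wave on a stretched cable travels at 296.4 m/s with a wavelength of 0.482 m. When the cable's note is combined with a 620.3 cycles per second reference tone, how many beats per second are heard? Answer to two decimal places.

5.36 Hz

Source frequency f = v/λ = 296.4/0.482 = 614.9378 Hz.
f_beat = |614.9378 − 620.3| = 5.36 Hz.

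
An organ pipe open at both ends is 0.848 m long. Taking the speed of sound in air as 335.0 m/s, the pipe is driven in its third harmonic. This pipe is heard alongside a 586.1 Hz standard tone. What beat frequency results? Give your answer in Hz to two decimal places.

Open pipe: f_n = n·v/(2L) = 3·335.0/(2·0.848) = 592.5708 Hz.
f_beat = |592.5708 − 586.1| = 6.47 Hz.

6.47 Hz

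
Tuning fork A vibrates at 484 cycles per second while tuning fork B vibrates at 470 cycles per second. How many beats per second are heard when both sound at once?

f_beat = |f₁ − f₂|.
|484 − 470| = 14 Hz.

14 Hz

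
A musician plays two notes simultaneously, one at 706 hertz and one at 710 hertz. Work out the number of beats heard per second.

Beats arise from superposition of two nearby frequencies; the beat rate is |f₁ − f₂|.
|706 − 710| = 4 Hz.

4 Hz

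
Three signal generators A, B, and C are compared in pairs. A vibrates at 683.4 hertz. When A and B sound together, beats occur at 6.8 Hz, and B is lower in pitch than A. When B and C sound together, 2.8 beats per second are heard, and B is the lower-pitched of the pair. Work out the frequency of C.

B is below A, so f_B = 683.4 − 6.8 = 676.6 Hz.
C is above B, so f_C = 676.6 + 2.8 = 679.4 Hz.

679.4 Hz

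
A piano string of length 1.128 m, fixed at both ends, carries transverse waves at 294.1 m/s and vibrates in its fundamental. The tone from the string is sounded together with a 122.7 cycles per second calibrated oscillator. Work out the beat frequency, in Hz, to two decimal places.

For a string fixed at both ends, f_n = n·v/(2L) = 1·294.1/(2·1.128) = 130.3635 Hz.
f_beat = |130.3635 − 122.7| = 7.66 Hz.

7.66 Hz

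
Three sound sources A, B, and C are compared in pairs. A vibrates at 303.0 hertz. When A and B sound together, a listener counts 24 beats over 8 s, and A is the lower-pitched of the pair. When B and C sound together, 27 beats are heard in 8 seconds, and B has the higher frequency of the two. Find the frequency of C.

302.625 Hz

A–B: Beat frequency = 24/8 = 3 Hz.
B is above A, so f_B = 303.0 + 3 = 306 Hz.
B–C: Beat frequency = 27/8 = 3.375 Hz.
C is below B, so f_C = 306 − 3.375 = 302.625 Hz.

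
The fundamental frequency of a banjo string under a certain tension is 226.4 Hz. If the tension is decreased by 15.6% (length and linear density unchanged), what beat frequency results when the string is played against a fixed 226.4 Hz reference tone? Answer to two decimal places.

18.41 Hz

For a string, f ∝ √T, so the new frequency is 226.4·√0.844 = 207.9925 Hz.
f_beat = |207.9925 − 226.4| = 18.41 Hz.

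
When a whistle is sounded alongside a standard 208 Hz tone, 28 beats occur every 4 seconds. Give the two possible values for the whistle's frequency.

201 Hz or 215 Hz

Beat frequency = 28/4 = 7 Hz.
|f − 208| = 7, so f = 208 ± 7.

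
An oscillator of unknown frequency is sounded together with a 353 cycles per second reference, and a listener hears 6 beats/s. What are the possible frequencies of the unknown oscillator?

|f − 353| = 6, so f = 353 ± 6.

347 Hz or 359 Hz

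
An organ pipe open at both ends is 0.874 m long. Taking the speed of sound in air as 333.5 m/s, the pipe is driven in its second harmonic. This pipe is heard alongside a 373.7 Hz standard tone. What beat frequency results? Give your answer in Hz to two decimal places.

Open pipe: f_n = n·v/(2L) = 2·333.5/(2·0.874) = 381.5789 Hz.
f_beat = |381.5789 − 373.7| = 7.88 Hz.

7.88 Hz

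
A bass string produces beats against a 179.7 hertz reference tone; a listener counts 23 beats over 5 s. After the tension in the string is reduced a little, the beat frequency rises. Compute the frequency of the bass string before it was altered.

Beat frequency = 23/5 = 4.6 Hz.
|f − 179.7| = 4.6, so the bass string was at either 175.1 Hz or 184.3 Hz.
Lower tension means lower frequency; the adjustment lowers the bass string's frequency.
The beat rate rose, so the adjustment moved the bass string further from 179.7 Hz — it was already below the reference.

175.1 Hz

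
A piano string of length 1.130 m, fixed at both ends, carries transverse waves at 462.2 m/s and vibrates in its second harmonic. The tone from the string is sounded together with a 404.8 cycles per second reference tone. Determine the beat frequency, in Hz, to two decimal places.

4.23 Hz

For a string fixed at both ends, f_n = n·v/(2L) = 2·462.2/(2·1.130) = 409.0265 Hz.
f_beat = |409.0265 − 404.8| = 4.23 Hz.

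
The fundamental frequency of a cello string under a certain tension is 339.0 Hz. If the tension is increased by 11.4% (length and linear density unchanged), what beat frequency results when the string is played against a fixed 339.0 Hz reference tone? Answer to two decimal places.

For a string, f ∝ √T, so the new frequency is 339.0·√1.114 = 357.8016 Hz.
f_beat = |357.8016 − 339.0| = 18.80 Hz.

18.80 Hz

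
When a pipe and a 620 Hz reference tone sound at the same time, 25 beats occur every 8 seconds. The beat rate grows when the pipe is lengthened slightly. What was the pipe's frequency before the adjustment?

616.875 Hz

Beat frequency = 25/8 = 3.125 Hz.
|f − 620| = 3.125, so the pipe was at either 616.875 Hz or 623.125 Hz.
A longer pipe has a lower fundamental; the adjustment lowers the pipe's frequency.
The beat rate rose, so the adjustment moved the pipe further from 620 Hz — it was already below the reference.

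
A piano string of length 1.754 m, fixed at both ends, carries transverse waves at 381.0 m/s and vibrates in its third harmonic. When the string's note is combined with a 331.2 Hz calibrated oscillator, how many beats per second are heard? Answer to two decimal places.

5.37 Hz

For a string fixed at both ends, f_n = n·v/(2L) = 3·381.0/(2·1.754) = 325.8267 Hz.
f_beat = |325.8267 − 331.2| = 5.37 Hz.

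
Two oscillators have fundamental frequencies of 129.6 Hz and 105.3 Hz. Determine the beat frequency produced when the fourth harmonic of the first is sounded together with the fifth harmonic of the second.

8.1 Hz

Fourth harmonic of the first: 4·129.6 = 518.4 Hz.
Fifth harmonic of the second: 5·105.3 = 526.5 Hz.
f_beat = |518.4 − 526.5| = 8.1 Hz.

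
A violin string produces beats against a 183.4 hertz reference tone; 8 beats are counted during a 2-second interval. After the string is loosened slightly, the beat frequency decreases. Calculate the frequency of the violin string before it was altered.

187.4 Hz

Beat frequency = 8/2 = 4 Hz.
|f − 183.4| = 4, so the violin string was at either 179.4 Hz or 187.4 Hz.
Reducing tension lowers a string's frequency; the adjustment lowers the violin string's frequency.
The beat rate fell, so the adjustment moved the violin string toward 183.4 Hz — it must have started above the reference.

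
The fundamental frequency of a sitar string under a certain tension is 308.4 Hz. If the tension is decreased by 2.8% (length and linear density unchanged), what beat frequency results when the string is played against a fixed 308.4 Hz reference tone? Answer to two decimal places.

For a string, f ∝ √T, so the new frequency is 308.4·√0.972 = 304.0517 Hz.
f_beat = |304.0517 − 308.4| = 4.35 Hz.

4.35 Hz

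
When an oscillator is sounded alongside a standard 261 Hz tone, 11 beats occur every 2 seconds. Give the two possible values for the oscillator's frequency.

Beat frequency = 11/2 = 5.5 Hz.
|f − 261| = 5.5, so f = 261 ± 5.5.

255.5 Hz or 266.5 Hz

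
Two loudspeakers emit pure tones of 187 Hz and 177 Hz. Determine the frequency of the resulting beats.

10 Hz

The beat frequency equals the magnitude of the frequency difference.
|187 − 177| = 10 Hz.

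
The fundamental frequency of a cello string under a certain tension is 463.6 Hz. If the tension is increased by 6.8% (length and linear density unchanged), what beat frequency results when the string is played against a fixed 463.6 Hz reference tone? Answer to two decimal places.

For a string, f ∝ √T, so the new frequency is 463.6·√1.068 = 479.1032 Hz.
f_beat = |479.1032 − 463.6| = 15.50 Hz.

15.50 Hz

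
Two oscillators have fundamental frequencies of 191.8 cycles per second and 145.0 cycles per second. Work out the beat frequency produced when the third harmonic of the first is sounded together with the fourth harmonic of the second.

4.6 Hz

Third harmonic of the first: 3·191.8 = 575.4 Hz.
Fourth harmonic of the second: 4·145.0 = 580.0 Hz.
f_beat = |575.4 − 580.0| = 4.6 Hz.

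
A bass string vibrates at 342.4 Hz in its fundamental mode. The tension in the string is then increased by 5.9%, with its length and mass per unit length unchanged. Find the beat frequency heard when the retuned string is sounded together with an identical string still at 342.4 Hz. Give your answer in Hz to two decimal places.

For a string, f ∝ √T, so the new frequency is 342.4·√1.059 = 352.3561 Hz.
f_beat = |352.3561 − 342.4| = 9.96 Hz.

9.96 Hz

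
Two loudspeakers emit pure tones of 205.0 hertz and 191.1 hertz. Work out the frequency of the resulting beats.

13.9 Hz

f_beat = |f₁ − f₂|.
|205.0 − 191.1| = 13.9 Hz.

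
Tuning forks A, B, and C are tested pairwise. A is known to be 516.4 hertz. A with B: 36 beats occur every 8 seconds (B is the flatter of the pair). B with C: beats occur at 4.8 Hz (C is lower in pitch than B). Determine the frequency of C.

507.1 Hz

A–B: Beat frequency = 36/8 = 4.5 Hz.
B is below A, so f_B = 516.4 − 4.5 = 511.9 Hz.
C is below B, so f_C = 511.9 − 4.8 = 507.1 Hz.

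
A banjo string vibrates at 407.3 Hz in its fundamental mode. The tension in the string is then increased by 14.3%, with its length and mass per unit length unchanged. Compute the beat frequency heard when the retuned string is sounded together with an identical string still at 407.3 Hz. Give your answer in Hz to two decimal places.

28.15 Hz

For a string, f ∝ √T, so the new frequency is 407.3·√1.143 = 435.4492 Hz.
f_beat = |435.4492 − 407.3| = 28.15 Hz.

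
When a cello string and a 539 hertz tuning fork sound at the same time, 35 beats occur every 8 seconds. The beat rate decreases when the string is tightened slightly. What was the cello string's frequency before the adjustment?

534.625 Hz

Beat frequency = 35/8 = 4.375 Hz.
|f − 539| = 4.375, so the cello string was at either 534.625 Hz or 543.375 Hz.
Increasing tension raises a string's frequency; the adjustment raises the cello string's frequency.
The beat rate fell, so the adjustment moved the cello string toward 539 Hz — it must have started below the reference.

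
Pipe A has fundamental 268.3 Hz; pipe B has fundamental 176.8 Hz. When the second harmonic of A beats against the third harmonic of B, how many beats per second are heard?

Second harmonic of the first: 2·268.3 = 536.6 Hz.
Third harmonic of the second: 3·176.8 = 530.4 Hz.
f_beat = |536.6 − 530.4| = 6.2 Hz.

6.2 Hz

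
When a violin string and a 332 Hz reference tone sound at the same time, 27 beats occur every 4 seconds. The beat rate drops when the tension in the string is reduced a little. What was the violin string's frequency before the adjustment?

338.75 Hz

Beat frequency = 27/4 = 6.75 Hz.
|f − 332| = 6.75, so the violin string was at either 325.25 Hz or 338.75 Hz.
Lower tension means lower frequency; the adjustment lowers the violin string's frequency.
The beat rate fell, so the adjustment moved the violin string toward 332 Hz — it must have started above the reference.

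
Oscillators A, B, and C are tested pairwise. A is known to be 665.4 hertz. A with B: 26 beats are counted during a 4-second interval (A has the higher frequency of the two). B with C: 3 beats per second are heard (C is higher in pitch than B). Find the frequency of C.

A–B: Beat frequency = 26/4 = 6.5 Hz.
B is below A, so f_B = 665.4 − 6.5 = 658.9 Hz.
C is above B, so f_C = 658.9 + 3 = 661.9 Hz.

661.9 Hz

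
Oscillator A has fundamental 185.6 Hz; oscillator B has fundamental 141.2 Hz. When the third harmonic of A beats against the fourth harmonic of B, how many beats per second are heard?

8.0 Hz

Third harmonic of the first: 3·185.6 = 556.8 Hz.
Fourth harmonic of the second: 4·141.2 = 564.8 Hz.
f_beat = |556.8 − 564.8| = 8.0 Hz.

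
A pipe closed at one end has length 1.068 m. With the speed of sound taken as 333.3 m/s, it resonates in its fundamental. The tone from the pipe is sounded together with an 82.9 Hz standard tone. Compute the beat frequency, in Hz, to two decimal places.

4.88 Hz

Closed pipe (odd harmonics): f_n = n·v/(4L) = 1·333.3/(4·1.068) = 78.0197 Hz.
f_beat = |78.0197 − 82.9| = 4.88 Hz.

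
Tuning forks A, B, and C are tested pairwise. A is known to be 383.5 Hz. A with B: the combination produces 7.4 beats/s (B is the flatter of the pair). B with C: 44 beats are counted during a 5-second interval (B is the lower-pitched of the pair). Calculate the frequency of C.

384.9 Hz

B is below A, so f_B = 383.5 − 7.4 = 376.1 Hz.
B–C: Beat frequency = 44/5 = 8.8 Hz.
C is above B, so f_C = 376.1 + 8.8 = 384.9 Hz.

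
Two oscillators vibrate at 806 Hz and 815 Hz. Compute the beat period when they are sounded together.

0.111 s

f_beat = |806 − 815| = 9 Hz.
Beat period T = 1 / f_beat = 1 / 9 s.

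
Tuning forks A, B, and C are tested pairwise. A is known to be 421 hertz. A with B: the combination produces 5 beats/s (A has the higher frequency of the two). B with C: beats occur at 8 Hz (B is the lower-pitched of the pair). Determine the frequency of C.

B is below A, so f_B = 421 − 5 = 416 Hz.
C is above B, so f_C = 416 + 8 = 424 Hz.

424 Hz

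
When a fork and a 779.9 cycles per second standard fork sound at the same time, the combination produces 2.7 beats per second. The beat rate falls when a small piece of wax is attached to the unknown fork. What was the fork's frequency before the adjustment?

782.6 Hz

|f − 779.9| = 2.7, so the fork was at either 777.2 Hz or 782.6 Hz.
Loading a fork with wax lowers its frequency; the adjustment lowers the fork's frequency.
The beat rate fell, so the adjustment moved the fork toward 779.9 Hz — it must have started above the reference.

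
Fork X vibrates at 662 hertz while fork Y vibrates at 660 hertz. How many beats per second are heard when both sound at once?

2 Hz

Beats arise from superposition of two nearby frequencies; the beat rate is |f₁ − f₂|.
|662 − 660| = 2 Hz.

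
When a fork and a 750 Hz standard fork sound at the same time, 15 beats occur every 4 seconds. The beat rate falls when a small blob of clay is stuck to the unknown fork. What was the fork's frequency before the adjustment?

753.75 Hz

Beat frequency = 15/4 = 3.75 Hz.
|f − 750| = 3.75, so the fork was at either 746.25 Hz or 753.75 Hz.
Adding mass to a fork lowers its frequency; the adjustment lowers the fork's frequency.
The beat rate fell, so the adjustment moved the fork toward 750 Hz — it must have started above the reference.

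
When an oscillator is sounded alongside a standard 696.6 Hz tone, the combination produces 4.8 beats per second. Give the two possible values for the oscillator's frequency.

691.8 Hz or 701.4 Hz

|f − 696.6| = 4.8, so f = 696.6 ± 4.8.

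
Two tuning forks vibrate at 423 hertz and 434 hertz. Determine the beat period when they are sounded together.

f_beat = |423 − 434| = 11 Hz.
Beat period T = 1 / f_beat = 1 / 11 s.

0.091 s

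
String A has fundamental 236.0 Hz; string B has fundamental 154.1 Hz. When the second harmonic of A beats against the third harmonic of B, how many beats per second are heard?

Second harmonic of the first: 2·236.0 = 472.0 Hz.
Third harmonic of the second: 3·154.1 = 462.3 Hz.
f_beat = |472.0 − 462.3| = 9.7 Hz.

9.7 Hz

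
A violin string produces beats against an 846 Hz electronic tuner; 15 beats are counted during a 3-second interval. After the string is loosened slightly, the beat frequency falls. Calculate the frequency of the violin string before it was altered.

Beat frequency = 15/3 = 5 Hz.
|f − 846| = 5, so the violin string was at either 841 Hz or 851 Hz.
Reducing tension lowers a string's frequency; the adjustment lowers the violin string's frequency.
The beat rate fell, so the adjustment moved the violin string toward 846 Hz — it must have started above the reference.

851 Hz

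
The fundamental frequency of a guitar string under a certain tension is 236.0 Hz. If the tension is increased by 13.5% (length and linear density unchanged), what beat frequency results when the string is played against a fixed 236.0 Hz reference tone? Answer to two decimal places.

15.43 Hz

For a string, f ∝ √T, so the new frequency is 236.0·√1.135 = 251.4259 Hz.
f_beat = |251.4259 − 236.0| = 15.43 Hz.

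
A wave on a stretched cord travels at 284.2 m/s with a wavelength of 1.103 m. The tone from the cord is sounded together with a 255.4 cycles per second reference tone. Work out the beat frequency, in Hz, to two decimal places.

Source frequency f = v/λ = 284.2/1.103 = 257.6609 Hz.
f_beat = |257.6609 − 255.4| = 2.26 Hz.

2.26 Hz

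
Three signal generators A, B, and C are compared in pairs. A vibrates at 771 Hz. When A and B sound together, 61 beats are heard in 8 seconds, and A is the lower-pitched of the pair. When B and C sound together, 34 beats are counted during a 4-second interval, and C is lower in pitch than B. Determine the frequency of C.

770.125 Hz

A–B: Beat frequency = 61/8 = 7.625 Hz.
B is above A, so f_B = 771 + 7.625 = 778.625 Hz.
B–C: Beat frequency = 34/4 = 8.5 Hz.
C is below B, so f_C = 778.625 − 8.5 = 770.125 Hz.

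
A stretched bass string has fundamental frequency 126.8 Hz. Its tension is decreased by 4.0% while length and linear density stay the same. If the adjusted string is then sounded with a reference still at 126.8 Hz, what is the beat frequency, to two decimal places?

2.56 Hz

For a string, f ∝ √T, so the new frequency is 126.8·√0.960 = 124.2381 Hz.
f_beat = |124.2381 − 126.8| = 2.56 Hz.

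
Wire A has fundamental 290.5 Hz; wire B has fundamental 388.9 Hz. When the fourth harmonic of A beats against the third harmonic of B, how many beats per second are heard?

4.7 Hz

Fourth harmonic of the first: 4·290.5 = 1162.0 Hz.
Third harmonic of the second: 3·388.9 = 1166.7 Hz.
f_beat = |1162.0 − 1166.7| = 4.7 Hz.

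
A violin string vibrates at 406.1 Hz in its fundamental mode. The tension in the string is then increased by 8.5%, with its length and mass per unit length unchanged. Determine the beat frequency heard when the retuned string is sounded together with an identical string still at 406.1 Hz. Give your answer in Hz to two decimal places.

16.91 Hz

For a string, f ∝ √T, so the new frequency is 406.1·√1.085 = 423.0073 Hz.
f_beat = |423.0073 − 406.1| = 16.91 Hz.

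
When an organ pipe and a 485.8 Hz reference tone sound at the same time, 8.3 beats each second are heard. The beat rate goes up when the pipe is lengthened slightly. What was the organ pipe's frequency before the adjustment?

477.5 Hz

|f − 485.8| = 8.3, so the organ pipe was at either 477.5 Hz or 494.1 Hz.
A longer pipe has a lower fundamental; the adjustment lowers the organ pipe's frequency.
The beat rate rose, so the adjustment moved the organ pipe further from 485.8 Hz — it was already below the reference.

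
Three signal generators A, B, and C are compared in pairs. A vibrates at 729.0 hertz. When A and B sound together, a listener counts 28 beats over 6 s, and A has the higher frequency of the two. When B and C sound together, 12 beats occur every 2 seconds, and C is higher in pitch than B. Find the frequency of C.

730.3333 Hz

A–B: Beat frequency = 28/6 = 4.6667 Hz.
B is below A, so f_B = 729.0 − 4.6667 = 724.3333 Hz.
B–C: Beat frequency = 12/2 = 6 Hz.
C is above B, so f_C = 724.3333 + 6 = 730.3333 Hz.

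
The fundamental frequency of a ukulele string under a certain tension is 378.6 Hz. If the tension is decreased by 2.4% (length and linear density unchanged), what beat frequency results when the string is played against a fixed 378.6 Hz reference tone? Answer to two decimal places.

For a string, f ∝ √T, so the new frequency is 378.6·√0.976 = 374.0292 Hz.
f_beat = |374.0292 − 378.6| = 4.57 Hz.

4.57 Hz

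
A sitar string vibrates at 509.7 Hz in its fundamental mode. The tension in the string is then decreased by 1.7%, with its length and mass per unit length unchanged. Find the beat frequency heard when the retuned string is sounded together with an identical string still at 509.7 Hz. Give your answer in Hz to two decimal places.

For a string, f ∝ √T, so the new frequency is 509.7·√0.983 = 505.3490 Hz.
f_beat = |505.3490 − 509.7| = 4.35 Hz.

4.35 Hz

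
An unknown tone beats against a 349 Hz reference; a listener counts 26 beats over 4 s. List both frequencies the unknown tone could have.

Beat frequency = 26/4 = 6.5 Hz.
|f − 349| = 6.5, so f = 349 ± 6.5.

342.5 Hz or 355.5 Hz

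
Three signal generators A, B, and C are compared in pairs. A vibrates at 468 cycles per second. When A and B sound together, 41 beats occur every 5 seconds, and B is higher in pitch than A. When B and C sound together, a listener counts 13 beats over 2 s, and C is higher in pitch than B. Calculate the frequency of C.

482.7 Hz

A–B: Beat frequency = 41/5 = 8.2 Hz.
B is above A, so f_B = 468 + 8.2 = 476.2 Hz.
B–C: Beat frequency = 13/2 = 6.5 Hz.
C is above B, so f_C = 476.2 + 6.5 = 482.7 Hz.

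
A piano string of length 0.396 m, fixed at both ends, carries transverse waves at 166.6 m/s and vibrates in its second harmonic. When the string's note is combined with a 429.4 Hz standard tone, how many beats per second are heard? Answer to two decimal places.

8.69 Hz

For a string fixed at both ends, f_n = n·v/(2L) = 2·166.6/(2·0.396) = 420.7071 Hz.
f_beat = |420.7071 − 429.4| = 8.69 Hz.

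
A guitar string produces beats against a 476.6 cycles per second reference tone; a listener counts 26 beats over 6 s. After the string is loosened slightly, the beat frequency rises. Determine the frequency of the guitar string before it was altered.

472.2667 Hz

Beat frequency = 26/6 = 4.3333 Hz.
|f − 476.6| = 4.3333, so the guitar string was at either 472.2667 Hz or 480.9333 Hz.
Reducing tension lowers a string's frequency; the adjustment lowers the guitar string's frequency.
The beat rate rose, so the adjustment moved the guitar string further from 476.6 Hz — it was already below the reference.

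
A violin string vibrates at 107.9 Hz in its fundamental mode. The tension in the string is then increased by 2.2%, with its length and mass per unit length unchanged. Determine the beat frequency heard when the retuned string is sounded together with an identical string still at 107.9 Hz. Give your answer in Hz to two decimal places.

For a string, f ∝ √T, so the new frequency is 107.9·√1.022 = 109.0804 Hz.
f_beat = |109.0804 − 107.9| = 1.18 Hz.

1.18 Hz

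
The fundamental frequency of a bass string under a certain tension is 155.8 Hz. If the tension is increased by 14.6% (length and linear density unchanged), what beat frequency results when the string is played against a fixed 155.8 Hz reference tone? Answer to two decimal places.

For a string, f ∝ √T, so the new frequency is 155.8·√1.146 = 166.7861 Hz.
f_beat = |166.7861 − 155.8| = 10.99 Hz.

10.99 Hz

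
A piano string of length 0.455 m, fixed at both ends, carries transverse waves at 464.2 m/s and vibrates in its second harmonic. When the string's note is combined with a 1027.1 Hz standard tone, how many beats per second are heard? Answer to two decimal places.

For a string fixed at both ends, f_n = n·v/(2L) = 2·464.2/(2·0.455) = 1020.2198 Hz.
f_beat = |1020.2198 − 1027.1| = 6.88 Hz.

6.88 Hz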